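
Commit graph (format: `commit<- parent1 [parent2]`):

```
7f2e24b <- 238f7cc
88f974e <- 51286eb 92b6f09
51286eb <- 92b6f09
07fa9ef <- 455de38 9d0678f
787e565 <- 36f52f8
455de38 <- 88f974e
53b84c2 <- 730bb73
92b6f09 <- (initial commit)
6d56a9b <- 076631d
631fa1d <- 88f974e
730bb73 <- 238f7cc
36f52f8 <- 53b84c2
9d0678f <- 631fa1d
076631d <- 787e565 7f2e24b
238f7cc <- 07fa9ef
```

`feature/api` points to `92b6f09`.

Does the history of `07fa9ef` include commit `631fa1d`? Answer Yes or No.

Yes

Ancestors of 07fa9ef (commits reachable by following parents): {07fa9ef, 455de38, 51286eb, 631fa1d, 88f974e, 92b6f09, 9d0678f}.
631fa1d is in that set, so it is an ancestor of 07fa9ef.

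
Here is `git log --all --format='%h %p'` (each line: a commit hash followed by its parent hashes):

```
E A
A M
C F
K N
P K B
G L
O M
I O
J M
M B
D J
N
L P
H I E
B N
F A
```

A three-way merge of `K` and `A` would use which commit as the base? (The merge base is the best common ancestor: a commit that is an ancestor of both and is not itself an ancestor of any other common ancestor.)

Ancestors of K: {K, N}.
Ancestors of A: {A, B, M, N}.
Common ancestors: {N}.
The only common ancestor is N, so it is the merge base.

N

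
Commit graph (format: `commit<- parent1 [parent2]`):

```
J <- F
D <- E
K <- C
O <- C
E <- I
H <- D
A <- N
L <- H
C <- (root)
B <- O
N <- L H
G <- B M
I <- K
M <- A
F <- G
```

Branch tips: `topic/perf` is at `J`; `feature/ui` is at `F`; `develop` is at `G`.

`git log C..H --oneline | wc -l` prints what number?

Reachable from H: {C, D, E, H, I, K}.
Reachable from C: {C}.
In H's history but not C's: {D, E, H, I, K} — 5 commits.

5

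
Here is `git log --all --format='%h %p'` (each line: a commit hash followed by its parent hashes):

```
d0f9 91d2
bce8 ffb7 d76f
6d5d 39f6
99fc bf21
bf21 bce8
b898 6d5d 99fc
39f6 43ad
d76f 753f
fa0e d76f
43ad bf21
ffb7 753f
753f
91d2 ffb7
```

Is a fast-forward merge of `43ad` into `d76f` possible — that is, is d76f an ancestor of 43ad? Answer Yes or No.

Yes

A fast-forward from d76f to 43ad is possible iff d76f is an ancestor of 43ad.
Ancestors of 43ad: {43ad, 753f, bce8, bf21, d76f, ffb7}.
d76f is among them, so fast-forward is possible.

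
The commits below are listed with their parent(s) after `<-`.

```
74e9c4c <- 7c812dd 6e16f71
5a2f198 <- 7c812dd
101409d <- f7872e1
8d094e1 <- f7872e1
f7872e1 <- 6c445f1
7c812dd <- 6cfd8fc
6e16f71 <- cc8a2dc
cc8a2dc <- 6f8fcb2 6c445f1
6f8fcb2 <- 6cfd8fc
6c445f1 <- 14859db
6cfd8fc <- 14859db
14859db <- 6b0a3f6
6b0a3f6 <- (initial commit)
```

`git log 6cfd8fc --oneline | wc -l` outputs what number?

Walking parent pointers from 6cfd8fc: reachable set = {14859db, 6b0a3f6, 6cfd8fc}.
That is 3 commits.

3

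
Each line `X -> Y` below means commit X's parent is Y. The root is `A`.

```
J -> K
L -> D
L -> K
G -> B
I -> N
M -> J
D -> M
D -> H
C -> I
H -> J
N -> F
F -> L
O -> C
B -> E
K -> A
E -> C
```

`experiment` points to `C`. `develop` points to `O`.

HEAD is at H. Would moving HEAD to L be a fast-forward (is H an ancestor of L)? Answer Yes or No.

Yes

A fast-forward from H to L is possible iff H is an ancestor of L.
Ancestors of L: {A, D, H, J, K, L, M}.
H is among them, so fast-forward is possible.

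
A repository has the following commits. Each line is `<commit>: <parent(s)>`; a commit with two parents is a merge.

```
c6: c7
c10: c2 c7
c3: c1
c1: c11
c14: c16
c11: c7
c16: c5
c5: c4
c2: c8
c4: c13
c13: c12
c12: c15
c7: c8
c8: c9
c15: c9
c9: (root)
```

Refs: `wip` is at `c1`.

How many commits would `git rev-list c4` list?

Walking parent pointers from c4: reachable set = {c12, c13, c15, c4, c9}.
That is 5 commits.

5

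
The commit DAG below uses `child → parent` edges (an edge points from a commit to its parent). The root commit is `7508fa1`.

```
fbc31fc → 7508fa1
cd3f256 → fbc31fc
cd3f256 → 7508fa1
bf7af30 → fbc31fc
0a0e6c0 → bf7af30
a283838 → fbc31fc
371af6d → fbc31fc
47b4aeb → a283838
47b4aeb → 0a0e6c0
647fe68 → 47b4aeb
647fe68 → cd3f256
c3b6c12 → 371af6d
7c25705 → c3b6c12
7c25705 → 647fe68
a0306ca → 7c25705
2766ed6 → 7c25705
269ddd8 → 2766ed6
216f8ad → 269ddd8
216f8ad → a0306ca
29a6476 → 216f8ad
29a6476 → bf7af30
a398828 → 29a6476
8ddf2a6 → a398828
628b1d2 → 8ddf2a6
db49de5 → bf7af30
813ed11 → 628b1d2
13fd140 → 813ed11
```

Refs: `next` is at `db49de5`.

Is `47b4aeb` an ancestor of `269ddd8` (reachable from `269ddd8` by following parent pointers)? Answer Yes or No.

Yes

Ancestors of 269ddd8 (commits reachable by following parents): {0a0e6c0, 269ddd8, 2766ed6, 371af6d, 47b4aeb, 647fe68, 7508fa1, 7c25705, a283838, bf7af30, c3b6c12, cd3f256, fbc31fc}.
47b4aeb is in that set, so it is an ancestor of 269ddd8.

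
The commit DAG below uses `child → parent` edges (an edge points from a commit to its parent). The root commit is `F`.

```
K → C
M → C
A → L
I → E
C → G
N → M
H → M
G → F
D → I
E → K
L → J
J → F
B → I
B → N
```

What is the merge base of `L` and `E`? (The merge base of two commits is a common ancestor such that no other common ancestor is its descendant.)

Ancestors of L: {F, J, L}.
Ancestors of E: {C, E, F, G, K}.
Common ancestors: {F}.
The only common ancestor is F, so it is the merge base.

F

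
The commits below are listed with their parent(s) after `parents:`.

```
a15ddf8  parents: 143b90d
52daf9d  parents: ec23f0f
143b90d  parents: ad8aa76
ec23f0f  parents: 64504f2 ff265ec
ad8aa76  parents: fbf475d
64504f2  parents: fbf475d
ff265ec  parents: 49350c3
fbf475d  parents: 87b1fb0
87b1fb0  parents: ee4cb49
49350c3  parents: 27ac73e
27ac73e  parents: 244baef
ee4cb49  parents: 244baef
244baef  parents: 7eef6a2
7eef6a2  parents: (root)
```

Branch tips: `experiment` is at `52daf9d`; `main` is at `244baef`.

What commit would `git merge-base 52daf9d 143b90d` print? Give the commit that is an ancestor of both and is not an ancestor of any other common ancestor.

fbf475d

Ancestors of 52daf9d: {244baef, 27ac73e, 49350c3, 52daf9d, 64504f2, 7eef6a2, 87b1fb0, ec23f0f, ee4cb49, fbf475d, ff265ec}.
Ancestors of 143b90d: {143b90d, 244baef, 7eef6a2, 87b1fb0, ad8aa76, ee4cb49, fbf475d}.
Common ancestors: {244baef, 7eef6a2, 87b1fb0, ee4cb49, fbf475d}.
Among these, fbf475d is not an ancestor of any other common ancestor — it is the merge base.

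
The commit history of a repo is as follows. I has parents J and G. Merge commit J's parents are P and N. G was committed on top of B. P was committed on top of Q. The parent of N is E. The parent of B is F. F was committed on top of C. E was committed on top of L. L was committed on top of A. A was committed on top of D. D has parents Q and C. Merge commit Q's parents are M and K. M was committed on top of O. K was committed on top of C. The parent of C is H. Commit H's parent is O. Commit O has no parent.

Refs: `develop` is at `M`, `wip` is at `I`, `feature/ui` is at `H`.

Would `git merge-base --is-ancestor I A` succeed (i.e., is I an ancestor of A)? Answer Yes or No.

Ancestors of A: {A, C, D, H, K, M, O, Q}.
I is not in that set, so it is not an ancestor of A.

No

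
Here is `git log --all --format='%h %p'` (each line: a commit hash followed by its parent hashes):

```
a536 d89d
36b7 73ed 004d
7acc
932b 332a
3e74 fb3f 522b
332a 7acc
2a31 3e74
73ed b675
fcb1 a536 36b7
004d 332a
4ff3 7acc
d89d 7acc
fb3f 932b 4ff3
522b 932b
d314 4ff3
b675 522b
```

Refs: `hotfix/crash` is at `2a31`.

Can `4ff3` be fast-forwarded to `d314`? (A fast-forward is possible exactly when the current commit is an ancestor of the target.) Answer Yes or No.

Yes

A fast-forward from 4ff3 to d314 is possible iff 4ff3 is an ancestor of d314.
Ancestors of d314: {4ff3, 7acc, d314}.
4ff3 is among them, so fast-forward is possible.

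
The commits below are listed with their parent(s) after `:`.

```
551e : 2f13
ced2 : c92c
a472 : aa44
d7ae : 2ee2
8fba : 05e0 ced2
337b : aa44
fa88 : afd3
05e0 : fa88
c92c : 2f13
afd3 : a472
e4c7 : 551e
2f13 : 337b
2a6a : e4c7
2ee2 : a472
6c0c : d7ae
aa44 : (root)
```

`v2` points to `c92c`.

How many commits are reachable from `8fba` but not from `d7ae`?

8

Reachable from 8fba: {05e0, 2f13, 337b, 8fba, a472, aa44, afd3, c92c, ced2, fa88}.
Reachable from d7ae: {2ee2, a472, aa44, d7ae}.
In 8fba's history but not d7ae's: {05e0, 2f13, 337b, 8fba, afd3, c92c, ced2, fa88} — 8 commits.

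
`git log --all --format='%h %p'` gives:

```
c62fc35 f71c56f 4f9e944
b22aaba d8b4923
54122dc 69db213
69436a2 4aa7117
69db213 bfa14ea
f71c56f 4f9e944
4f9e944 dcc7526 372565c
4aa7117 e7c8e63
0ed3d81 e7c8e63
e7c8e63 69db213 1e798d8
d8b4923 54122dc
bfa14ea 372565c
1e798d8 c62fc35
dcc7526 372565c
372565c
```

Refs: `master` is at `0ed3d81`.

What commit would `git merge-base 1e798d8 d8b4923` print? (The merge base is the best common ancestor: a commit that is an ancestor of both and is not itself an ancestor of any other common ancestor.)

Ancestors of 1e798d8: {1e798d8, 372565c, 4f9e944, c62fc35, dcc7526, f71c56f}.
Ancestors of d8b4923: {372565c, 54122dc, 69db213, bfa14ea, d8b4923}.
Common ancestors: {372565c}.
The only common ancestor is 372565c, so it is the merge base.

372565c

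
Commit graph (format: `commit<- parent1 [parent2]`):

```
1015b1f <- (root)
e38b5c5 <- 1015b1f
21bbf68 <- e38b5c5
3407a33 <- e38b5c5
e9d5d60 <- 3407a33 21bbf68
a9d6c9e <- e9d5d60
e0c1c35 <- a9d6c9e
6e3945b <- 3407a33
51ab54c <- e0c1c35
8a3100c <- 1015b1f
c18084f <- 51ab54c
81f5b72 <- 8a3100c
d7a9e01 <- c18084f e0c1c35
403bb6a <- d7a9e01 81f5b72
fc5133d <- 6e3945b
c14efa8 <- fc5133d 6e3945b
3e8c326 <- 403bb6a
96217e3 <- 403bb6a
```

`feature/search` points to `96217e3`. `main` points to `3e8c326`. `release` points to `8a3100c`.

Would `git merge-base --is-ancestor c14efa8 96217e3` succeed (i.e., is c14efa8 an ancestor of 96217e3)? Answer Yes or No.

No

Ancestors of 96217e3: {1015b1f, 21bbf68, 3407a33, 403bb6a, 51ab54c, 81f5b72, 8a3100c, 96217e3, a9d6c9e, c18084f, d7a9e01, e0c1c35, e38b5c5, e9d5d60}.
c14efa8 is not in that set, so it is not an ancestor of 96217e3.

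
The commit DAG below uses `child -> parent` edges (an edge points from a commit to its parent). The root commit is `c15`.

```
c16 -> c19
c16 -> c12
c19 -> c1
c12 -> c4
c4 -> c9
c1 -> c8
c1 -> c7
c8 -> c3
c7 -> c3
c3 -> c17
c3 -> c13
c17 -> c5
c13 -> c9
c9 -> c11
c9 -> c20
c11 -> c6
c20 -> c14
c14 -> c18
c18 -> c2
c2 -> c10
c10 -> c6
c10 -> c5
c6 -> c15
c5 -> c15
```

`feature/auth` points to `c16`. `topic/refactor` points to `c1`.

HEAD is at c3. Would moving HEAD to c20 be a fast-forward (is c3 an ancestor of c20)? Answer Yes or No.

A fast-forward from c3 to c20 is possible iff c3 is an ancestor of c20.
Ancestors of c20: {c10, c14, c15, c18, c2, c20, c5, c6}.
c3 is not among them, so fast-forward is not possible.

No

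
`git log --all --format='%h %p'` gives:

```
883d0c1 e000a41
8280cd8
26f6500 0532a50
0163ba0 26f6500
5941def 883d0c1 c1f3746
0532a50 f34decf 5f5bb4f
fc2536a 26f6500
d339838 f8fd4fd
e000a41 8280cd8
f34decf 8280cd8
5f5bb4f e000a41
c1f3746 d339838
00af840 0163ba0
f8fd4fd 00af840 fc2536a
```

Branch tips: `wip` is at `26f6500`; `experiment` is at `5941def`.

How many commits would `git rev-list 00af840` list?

Walking parent pointers from 00af840: reachable set = {00af840, 0163ba0, 0532a50, 26f6500, 5f5bb4f, 8280cd8, e000a41, f34decf}.
That is 8 commits.

8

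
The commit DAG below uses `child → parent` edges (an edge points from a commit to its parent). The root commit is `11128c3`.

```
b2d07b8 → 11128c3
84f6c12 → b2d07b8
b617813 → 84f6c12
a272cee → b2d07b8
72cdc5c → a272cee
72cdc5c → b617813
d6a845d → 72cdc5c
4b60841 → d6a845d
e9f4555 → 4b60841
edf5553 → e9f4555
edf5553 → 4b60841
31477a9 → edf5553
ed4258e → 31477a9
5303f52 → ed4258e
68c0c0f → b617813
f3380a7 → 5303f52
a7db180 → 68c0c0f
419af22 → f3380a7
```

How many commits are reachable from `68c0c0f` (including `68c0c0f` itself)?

5

Walking parent pointers from 68c0c0f: reachable set = {11128c3, 68c0c0f, 84f6c12, b2d07b8, b617813}.
That is 5 commits.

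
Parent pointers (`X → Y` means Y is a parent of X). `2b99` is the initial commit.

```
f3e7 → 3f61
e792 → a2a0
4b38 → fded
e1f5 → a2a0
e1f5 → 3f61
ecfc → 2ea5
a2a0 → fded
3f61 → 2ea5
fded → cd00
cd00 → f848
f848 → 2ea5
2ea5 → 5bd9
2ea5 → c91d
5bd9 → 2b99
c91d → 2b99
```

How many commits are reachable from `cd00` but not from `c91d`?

4

Reachable from cd00: {2b99, 2ea5, 5bd9, c91d, cd00, f848}.
Reachable from c91d: {2b99, c91d}.
In cd00's history but not c91d's: {2ea5, 5bd9, cd00, f848} — 4 commits.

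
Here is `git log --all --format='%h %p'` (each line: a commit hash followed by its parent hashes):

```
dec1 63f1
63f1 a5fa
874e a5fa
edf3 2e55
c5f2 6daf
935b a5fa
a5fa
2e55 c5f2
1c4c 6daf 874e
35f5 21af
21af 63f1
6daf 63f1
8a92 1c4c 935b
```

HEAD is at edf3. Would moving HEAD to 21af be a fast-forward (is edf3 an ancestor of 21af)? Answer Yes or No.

A fast-forward from edf3 to 21af is possible iff edf3 is an ancestor of 21af.
Ancestors of 21af: {21af, 63f1, a5fa}.
edf3 is not among them, so fast-forward is not possible.

No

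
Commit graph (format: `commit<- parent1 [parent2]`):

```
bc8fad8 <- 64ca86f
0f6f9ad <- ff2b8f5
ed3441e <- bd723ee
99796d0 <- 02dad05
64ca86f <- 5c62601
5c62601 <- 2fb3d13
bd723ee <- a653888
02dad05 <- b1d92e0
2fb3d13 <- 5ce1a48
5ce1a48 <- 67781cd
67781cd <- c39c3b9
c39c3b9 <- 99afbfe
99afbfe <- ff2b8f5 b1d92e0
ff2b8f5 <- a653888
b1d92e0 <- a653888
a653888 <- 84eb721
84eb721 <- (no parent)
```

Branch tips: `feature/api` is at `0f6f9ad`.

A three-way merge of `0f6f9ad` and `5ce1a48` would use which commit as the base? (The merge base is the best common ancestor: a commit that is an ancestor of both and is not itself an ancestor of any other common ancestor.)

ff2b8f5

Ancestors of 0f6f9ad: {0f6f9ad, 84eb721, a653888, ff2b8f5}.
Ancestors of 5ce1a48: {5ce1a48, 67781cd, 84eb721, 99afbfe, a653888, b1d92e0, c39c3b9, ff2b8f5}.
Common ancestors: {84eb721, a653888, ff2b8f5}.
Among these, ff2b8f5 is not an ancestor of any other common ancestor — it is the merge base.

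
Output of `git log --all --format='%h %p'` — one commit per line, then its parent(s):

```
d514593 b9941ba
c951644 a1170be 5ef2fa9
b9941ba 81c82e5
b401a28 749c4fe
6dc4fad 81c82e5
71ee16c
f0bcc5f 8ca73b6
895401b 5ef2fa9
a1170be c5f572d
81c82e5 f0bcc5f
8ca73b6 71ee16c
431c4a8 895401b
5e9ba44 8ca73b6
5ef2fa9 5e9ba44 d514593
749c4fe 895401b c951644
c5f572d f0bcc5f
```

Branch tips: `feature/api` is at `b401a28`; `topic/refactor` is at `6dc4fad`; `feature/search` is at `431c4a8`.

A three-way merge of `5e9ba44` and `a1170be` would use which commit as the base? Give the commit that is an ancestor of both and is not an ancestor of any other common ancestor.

8ca73b6

Ancestors of 5e9ba44: {5e9ba44, 71ee16c, 8ca73b6}.
Ancestors of a1170be: {71ee16c, 8ca73b6, a1170be, c5f572d, f0bcc5f}.
Common ancestors: {71ee16c, 8ca73b6}.
Among these, 8ca73b6 is not an ancestor of any other common ancestor — it is the merge base.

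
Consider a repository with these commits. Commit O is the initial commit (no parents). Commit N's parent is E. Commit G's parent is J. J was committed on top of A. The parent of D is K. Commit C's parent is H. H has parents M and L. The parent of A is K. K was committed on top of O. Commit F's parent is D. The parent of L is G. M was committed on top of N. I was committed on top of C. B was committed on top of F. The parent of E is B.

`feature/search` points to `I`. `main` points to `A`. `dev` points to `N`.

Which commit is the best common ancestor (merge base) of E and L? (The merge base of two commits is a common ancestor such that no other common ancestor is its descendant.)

Ancestors of E: {B, D, E, F, K, O}.
Ancestors of L: {A, G, J, K, L, O}.
Common ancestors: {K, O}.
Among these, K is not an ancestor of any other common ancestor — it is the merge base.

K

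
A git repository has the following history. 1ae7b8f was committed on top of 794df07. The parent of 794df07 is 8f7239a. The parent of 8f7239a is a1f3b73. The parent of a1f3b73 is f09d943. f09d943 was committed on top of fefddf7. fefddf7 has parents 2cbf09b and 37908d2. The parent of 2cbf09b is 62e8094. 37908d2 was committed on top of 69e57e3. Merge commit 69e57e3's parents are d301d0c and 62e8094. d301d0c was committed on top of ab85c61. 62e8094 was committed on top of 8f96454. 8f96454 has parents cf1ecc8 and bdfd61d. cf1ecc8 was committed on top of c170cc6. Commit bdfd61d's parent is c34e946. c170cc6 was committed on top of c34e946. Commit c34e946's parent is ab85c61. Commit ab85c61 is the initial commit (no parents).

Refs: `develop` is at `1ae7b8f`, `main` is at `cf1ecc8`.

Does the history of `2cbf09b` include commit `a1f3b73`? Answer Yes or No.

Ancestors of 2cbf09b: {2cbf09b, 62e8094, 8f96454, ab85c61, bdfd61d, c170cc6, c34e946, cf1ecc8}.
a1f3b73 is not in that set, so it is not an ancestor of 2cbf09b.

No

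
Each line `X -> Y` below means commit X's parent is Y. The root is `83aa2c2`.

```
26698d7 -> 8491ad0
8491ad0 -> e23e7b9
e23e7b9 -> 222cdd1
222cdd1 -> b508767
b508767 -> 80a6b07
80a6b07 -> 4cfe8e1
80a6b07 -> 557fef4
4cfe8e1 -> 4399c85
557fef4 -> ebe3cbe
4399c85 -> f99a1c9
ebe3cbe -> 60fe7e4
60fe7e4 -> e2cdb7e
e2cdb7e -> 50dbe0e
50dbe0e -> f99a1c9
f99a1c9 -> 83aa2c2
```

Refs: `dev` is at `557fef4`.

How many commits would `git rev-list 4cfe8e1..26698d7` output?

11

Reachable from 26698d7: {222cdd1, 26698d7, 4399c85, 4cfe8e1, 50dbe0e, 557fef4, 60fe7e4, 80a6b07, 83aa2c2, 8491ad0, b508767, e23e7b9, e2cdb7e, ebe3cbe, f99a1c9}.
Reachable from 4cfe8e1: {4399c85, 4cfe8e1, 83aa2c2, f99a1c9}.
In 26698d7's history but not 4cfe8e1's: {222cdd1, 26698d7, 50dbe0e, 557fef4, 60fe7e4, 80a6b07, 8491ad0, b508767, e23e7b9, e2cdb7e, ebe3cbe} — 11 commits.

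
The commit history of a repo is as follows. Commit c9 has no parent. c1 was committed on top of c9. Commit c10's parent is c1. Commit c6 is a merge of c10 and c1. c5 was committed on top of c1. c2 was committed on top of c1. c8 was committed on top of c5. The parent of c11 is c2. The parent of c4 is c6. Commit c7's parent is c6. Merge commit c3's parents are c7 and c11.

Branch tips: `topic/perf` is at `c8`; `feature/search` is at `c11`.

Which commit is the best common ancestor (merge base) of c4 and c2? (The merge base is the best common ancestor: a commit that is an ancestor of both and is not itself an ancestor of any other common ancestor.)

c1

Ancestors of c4: {c1, c10, c4, c6, c9}.
Ancestors of c2: {c1, c2, c9}.
Common ancestors: {c1, c9}.
Among these, c1 is not an ancestor of any other common ancestor — it is the merge base.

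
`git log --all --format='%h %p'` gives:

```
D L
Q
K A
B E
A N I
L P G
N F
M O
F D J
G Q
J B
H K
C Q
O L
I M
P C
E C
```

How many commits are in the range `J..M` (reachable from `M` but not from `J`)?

Reachable from M: {C, G, L, M, O, P, Q}.
Reachable from J: {B, C, E, J, Q}.
In M's history but not J's: {G, L, M, O, P} — 5 commits.

5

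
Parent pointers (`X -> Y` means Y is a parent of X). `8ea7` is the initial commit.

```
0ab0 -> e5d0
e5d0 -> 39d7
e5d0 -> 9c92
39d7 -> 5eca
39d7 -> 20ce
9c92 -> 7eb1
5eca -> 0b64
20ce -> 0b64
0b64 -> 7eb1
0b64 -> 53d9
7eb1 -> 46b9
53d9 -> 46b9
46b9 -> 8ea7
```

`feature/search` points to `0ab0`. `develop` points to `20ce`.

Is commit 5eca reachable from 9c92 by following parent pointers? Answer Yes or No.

Ancestors of 9c92: {46b9, 7eb1, 8ea7, 9c92}.
5eca is not in that set, so it is not an ancestor of 9c92.

No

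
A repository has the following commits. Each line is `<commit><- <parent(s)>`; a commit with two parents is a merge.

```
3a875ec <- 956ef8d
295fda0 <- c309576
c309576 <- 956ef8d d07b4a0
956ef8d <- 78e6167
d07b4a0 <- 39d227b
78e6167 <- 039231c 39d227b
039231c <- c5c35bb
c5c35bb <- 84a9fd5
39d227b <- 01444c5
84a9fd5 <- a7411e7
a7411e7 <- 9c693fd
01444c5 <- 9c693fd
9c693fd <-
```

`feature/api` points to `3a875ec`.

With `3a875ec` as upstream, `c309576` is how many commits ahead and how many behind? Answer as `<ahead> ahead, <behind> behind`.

Reachable from c309576: {01444c5, 039231c, 39d227b, 78e6167, 84a9fd5, 956ef8d, 9c693fd, a7411e7, c309576, c5c35bb, d07b4a0}.
Reachable from 3a875ec: {01444c5, 039231c, 39d227b, 3a875ec, 78e6167, 84a9fd5, 956ef8d, 9c693fd, a7411e7, c5c35bb}.
Only in c309576's history (ahead): {c309576, d07b4a0} — 2.
Only in 3a875ec's history (behind): {3a875ec} — 1.

2 ahead, 1 behind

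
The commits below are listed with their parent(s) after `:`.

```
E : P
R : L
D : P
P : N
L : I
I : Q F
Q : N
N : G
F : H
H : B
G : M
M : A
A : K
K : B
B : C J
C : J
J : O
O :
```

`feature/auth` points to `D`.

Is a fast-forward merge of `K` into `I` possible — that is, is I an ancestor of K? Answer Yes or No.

A fast-forward from I to K is possible iff I is an ancestor of K.
Ancestors of K: {B, C, J, K, O}.
I is not among them, so fast-forward is not possible.

No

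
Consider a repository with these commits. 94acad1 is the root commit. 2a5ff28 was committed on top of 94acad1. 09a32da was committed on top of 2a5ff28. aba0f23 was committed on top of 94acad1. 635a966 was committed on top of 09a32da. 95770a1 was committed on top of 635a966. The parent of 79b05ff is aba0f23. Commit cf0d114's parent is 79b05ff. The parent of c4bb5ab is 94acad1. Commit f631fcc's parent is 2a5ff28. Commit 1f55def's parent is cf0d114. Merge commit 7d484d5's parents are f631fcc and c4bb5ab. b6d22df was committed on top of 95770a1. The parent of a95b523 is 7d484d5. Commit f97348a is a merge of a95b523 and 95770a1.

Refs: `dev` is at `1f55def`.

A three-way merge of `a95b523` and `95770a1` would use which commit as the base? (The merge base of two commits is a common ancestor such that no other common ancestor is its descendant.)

2a5ff28

Ancestors of a95b523: {2a5ff28, 7d484d5, 94acad1, a95b523, c4bb5ab, f631fcc}.
Ancestors of 95770a1: {09a32da, 2a5ff28, 635a966, 94acad1, 95770a1}.
Common ancestors: {2a5ff28, 94acad1}.
Among these, 2a5ff28 is not an ancestor of any other common ancestor — it is the merge base.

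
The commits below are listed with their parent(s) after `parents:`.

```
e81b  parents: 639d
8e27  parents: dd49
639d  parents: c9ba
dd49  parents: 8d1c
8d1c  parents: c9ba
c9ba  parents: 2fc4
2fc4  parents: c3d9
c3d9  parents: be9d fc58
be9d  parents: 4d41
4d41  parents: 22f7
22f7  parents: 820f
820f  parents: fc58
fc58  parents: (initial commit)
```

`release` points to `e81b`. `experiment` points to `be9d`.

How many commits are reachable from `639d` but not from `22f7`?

6

Reachable from 639d: {22f7, 2fc4, 4d41, 639d, 820f, be9d, c3d9, c9ba, fc58}.
Reachable from 22f7: {22f7, 820f, fc58}.
In 639d's history but not 22f7's: {2fc4, 4d41, 639d, be9d, c3d9, c9ba} — 6 commits.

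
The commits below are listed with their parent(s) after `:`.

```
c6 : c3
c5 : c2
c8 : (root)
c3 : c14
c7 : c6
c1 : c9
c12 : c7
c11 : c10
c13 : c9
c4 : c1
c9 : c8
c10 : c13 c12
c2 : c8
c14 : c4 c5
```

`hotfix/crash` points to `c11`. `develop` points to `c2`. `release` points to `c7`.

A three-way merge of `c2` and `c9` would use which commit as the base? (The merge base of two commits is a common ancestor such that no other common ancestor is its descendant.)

c8

Ancestors of c2: {c2, c8}.
Ancestors of c9: {c8, c9}.
Common ancestors: {c8}.
The only common ancestor is c8, so it is the merge base.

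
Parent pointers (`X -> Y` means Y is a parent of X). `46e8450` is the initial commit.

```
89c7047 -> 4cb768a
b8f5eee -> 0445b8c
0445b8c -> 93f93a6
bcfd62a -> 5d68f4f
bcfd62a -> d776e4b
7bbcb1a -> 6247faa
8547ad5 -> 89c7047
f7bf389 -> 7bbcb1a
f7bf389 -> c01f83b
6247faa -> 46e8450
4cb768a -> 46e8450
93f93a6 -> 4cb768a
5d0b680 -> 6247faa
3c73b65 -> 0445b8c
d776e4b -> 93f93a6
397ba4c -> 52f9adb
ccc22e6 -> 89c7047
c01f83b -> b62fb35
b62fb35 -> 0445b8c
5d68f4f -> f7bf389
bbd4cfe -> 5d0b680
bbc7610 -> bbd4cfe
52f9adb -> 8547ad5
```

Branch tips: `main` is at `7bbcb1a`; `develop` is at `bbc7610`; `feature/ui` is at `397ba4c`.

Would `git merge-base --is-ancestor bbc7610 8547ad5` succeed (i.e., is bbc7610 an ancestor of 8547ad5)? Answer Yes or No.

No

Ancestors of 8547ad5: {46e8450, 4cb768a, 8547ad5, 89c7047}.
bbc7610 is not in that set, so it is not an ancestor of 8547ad5.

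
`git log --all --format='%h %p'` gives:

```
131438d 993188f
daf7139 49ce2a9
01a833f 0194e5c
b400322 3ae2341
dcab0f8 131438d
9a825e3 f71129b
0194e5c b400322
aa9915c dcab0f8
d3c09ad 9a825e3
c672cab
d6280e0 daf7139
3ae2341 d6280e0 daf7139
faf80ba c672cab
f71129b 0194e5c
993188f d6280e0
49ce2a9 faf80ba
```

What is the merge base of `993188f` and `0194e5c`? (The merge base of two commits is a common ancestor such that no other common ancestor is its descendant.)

d6280e0

Ancestors of 993188f: {49ce2a9, 993188f, c672cab, d6280e0, daf7139, faf80ba}.
Ancestors of 0194e5c: {0194e5c, 3ae2341, 49ce2a9, b400322, c672cab, d6280e0, daf7139, faf80ba}.
Common ancestors: {49ce2a9, c672cab, d6280e0, daf7139, faf80ba}.
Among these, d6280e0 is not an ancestor of any other common ancestor — it is the merge base.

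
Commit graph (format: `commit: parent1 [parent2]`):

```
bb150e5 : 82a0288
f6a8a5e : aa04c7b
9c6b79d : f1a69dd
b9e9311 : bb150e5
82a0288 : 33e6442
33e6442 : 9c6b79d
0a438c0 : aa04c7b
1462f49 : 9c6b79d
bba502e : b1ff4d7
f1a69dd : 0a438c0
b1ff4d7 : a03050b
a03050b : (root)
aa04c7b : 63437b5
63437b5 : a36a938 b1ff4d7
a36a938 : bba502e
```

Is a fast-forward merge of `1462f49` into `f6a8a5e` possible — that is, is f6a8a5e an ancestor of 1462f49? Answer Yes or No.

A fast-forward from f6a8a5e to 1462f49 is possible iff f6a8a5e is an ancestor of 1462f49.
Ancestors of 1462f49: {0a438c0, 1462f49, 63437b5, 9c6b79d, a03050b, a36a938, aa04c7b, b1ff4d7, bba502e, f1a69dd}.
f6a8a5e is not among them, so fast-forward is not possible.

No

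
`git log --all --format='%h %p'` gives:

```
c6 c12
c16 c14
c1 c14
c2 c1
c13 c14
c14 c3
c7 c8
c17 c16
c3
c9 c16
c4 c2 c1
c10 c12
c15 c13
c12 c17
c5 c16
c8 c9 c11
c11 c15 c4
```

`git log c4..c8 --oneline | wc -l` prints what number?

Reachable from c8: {c1, c11, c13, c14, c15, c16, c2, c3, c4, c8, c9}.
Reachable from c4: {c1, c14, c2, c3, c4}.
In c8's history but not c4's: {c11, c13, c15, c16, c8, c9} — 6 commits.

6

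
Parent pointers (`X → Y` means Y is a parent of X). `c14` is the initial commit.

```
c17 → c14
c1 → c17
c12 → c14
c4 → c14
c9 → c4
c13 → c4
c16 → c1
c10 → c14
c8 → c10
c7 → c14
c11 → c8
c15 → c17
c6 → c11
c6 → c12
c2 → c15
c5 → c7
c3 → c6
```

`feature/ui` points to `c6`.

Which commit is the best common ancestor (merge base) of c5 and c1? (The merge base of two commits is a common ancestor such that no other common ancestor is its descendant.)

c14

Ancestors of c5: {c14, c5, c7}.
Ancestors of c1: {c1, c14, c17}.
Common ancestors: {c14}.
The only common ancestor is c14, so it is the merge base.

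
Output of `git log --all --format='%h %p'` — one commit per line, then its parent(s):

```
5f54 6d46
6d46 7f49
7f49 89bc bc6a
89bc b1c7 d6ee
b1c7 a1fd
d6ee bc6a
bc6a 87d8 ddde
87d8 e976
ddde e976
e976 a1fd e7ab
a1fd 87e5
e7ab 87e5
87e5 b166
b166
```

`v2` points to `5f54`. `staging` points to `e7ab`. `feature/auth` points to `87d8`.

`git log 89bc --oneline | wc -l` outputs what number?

Walking parent pointers from 89bc: reachable set = {87d8, 87e5, 89bc, a1fd, b166, b1c7, bc6a, d6ee, ddde, e7ab, e976}.
That is 11 commits.

11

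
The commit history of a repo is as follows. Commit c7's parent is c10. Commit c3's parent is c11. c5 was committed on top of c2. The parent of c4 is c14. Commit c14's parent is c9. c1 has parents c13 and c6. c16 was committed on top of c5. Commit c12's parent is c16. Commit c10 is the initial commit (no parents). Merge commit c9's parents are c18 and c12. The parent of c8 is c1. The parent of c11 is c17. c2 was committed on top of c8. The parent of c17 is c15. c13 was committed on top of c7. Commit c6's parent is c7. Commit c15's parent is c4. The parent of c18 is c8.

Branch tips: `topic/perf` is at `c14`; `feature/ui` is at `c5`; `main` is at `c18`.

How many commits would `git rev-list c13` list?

3

Walking parent pointers from c13: reachable set = {c10, c13, c7}.
That is 3 commits.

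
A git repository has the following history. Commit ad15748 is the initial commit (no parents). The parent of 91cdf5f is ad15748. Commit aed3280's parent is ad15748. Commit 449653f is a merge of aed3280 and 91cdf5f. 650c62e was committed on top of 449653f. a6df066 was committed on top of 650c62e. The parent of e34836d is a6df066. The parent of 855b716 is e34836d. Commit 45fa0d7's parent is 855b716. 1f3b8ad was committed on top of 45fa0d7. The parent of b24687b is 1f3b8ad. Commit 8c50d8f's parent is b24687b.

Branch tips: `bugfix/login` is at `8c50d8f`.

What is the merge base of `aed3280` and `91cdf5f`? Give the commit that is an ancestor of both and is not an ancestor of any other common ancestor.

Ancestors of aed3280: {ad15748, aed3280}.
Ancestors of 91cdf5f: {91cdf5f, ad15748}.
Common ancestors: {ad15748}.
The only common ancestor is ad15748, so it is the merge base.

ad15748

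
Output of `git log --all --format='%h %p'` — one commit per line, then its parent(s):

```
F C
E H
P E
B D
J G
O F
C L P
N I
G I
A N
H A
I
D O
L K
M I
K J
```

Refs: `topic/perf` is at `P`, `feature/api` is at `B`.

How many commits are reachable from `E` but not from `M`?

4

Reachable from E: {A, E, H, I, N}.
Reachable from M: {I, M}.
In E's history but not M's: {A, E, H, N} — 4 commits.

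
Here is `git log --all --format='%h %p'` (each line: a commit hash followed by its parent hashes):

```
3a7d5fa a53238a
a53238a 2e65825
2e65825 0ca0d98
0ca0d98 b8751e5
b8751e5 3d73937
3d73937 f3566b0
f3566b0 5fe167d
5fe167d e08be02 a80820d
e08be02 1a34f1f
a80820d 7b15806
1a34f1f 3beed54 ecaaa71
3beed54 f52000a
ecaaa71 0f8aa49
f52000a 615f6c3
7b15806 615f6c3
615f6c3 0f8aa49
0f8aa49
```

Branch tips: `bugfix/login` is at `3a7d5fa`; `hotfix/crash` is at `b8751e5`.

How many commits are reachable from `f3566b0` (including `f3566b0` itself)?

Walking parent pointers from f3566b0: reachable set = {0f8aa49, 1a34f1f, 3beed54, 5fe167d, 615f6c3, 7b15806, a80820d, e08be02, ecaaa71, f3566b0, f52000a}.
That is 11 commits.

11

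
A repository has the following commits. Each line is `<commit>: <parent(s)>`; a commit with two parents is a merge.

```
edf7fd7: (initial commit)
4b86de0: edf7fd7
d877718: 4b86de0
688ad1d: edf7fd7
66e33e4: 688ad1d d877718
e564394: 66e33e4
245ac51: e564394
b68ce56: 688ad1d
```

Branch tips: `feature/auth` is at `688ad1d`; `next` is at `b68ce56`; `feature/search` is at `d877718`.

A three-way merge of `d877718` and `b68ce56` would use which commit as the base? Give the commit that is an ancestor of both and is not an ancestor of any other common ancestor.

edf7fd7

Ancestors of d877718: {4b86de0, d877718, edf7fd7}.
Ancestors of b68ce56: {688ad1d, b68ce56, edf7fd7}.
Common ancestors: {edf7fd7}.
The only common ancestor is edf7fd7, so it is the merge base.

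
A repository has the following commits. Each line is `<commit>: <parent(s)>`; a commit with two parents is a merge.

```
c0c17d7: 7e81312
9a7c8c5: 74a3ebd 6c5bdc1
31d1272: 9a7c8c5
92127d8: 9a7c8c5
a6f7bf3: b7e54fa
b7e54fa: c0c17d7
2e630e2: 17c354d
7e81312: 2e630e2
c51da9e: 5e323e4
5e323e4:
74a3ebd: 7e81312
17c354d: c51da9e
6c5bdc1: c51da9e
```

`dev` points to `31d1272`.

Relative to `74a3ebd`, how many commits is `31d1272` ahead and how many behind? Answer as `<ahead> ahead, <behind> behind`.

3 ahead, 0 behind

Reachable from 31d1272: {17c354d, 2e630e2, 31d1272, 5e323e4, 6c5bdc1, 74a3ebd, 7e81312, 9a7c8c5, c51da9e}.
Reachable from 74a3ebd: {17c354d, 2e630e2, 5e323e4, 74a3ebd, 7e81312, c51da9e}.
Only in 31d1272's history (ahead): {31d1272, 6c5bdc1, 9a7c8c5} — 3.
Only in 74a3ebd's history (behind): {} — 0.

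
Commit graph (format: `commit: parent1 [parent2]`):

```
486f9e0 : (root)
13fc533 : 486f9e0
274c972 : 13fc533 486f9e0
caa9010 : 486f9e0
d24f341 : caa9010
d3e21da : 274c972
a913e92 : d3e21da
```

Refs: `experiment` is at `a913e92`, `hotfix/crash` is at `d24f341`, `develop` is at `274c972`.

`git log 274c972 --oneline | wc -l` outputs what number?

3

Walking parent pointers from 274c972: reachable set = {13fc533, 274c972, 486f9e0}.
That is 3 commits.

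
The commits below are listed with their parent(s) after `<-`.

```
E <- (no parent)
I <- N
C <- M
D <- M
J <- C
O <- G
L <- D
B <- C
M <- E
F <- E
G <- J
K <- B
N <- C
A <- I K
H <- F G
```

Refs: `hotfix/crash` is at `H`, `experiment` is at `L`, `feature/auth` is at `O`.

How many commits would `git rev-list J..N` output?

1

Reachable from N: {C, E, M, N}.
Reachable from J: {C, E, J, M}.
In N's history but not J's: {N} — 1 commit.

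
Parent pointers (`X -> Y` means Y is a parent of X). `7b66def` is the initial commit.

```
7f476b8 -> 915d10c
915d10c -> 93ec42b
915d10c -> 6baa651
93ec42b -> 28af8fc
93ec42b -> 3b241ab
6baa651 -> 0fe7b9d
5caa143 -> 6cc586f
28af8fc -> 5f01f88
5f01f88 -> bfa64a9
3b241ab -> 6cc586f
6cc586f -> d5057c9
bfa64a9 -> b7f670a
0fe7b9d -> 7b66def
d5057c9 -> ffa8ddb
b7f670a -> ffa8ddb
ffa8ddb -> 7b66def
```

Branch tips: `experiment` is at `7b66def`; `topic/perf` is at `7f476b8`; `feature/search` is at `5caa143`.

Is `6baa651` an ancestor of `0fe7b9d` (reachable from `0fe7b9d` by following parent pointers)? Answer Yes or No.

No

Ancestors of 0fe7b9d: {0fe7b9d, 7b66def}.
6baa651 is not in that set, so it is not an ancestor of 0fe7b9d.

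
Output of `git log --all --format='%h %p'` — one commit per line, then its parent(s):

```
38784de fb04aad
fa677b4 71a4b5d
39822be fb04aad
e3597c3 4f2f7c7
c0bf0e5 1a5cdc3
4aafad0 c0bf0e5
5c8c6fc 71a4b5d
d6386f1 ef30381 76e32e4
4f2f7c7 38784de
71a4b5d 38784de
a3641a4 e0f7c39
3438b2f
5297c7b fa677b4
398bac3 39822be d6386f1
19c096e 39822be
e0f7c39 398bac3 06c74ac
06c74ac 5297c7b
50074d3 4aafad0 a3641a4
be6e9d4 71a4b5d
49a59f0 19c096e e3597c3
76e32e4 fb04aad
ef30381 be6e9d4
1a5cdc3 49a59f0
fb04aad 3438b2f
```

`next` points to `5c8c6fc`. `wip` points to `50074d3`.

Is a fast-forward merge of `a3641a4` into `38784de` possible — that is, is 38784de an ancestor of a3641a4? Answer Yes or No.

Yes

A fast-forward from 38784de to a3641a4 is possible iff 38784de is an ancestor of a3641a4.
Ancestors of a3641a4: {06c74ac, 3438b2f, 38784de, 39822be, 398bac3, 5297c7b, 71a4b5d, 76e32e4, a3641a4, be6e9d4, d6386f1, e0f7c39, ef30381, fa677b4, fb04aad}.
38784de is among them, so fast-forward is possible.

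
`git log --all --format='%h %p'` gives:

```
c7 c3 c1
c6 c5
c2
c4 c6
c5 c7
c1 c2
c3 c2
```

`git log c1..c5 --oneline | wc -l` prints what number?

3

Reachable from c5: {c1, c2, c3, c5, c7}.
Reachable from c1: {c1, c2}.
In c5's history but not c1's: {c3, c5, c7} — 3 commits.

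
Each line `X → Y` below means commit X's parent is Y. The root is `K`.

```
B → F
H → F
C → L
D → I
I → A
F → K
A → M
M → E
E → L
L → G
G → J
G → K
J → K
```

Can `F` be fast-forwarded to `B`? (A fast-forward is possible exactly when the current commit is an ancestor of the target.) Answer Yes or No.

Yes

A fast-forward from F to B is possible iff F is an ancestor of B.
Ancestors of B: {B, F, K}.
F is among them, so fast-forward is possible.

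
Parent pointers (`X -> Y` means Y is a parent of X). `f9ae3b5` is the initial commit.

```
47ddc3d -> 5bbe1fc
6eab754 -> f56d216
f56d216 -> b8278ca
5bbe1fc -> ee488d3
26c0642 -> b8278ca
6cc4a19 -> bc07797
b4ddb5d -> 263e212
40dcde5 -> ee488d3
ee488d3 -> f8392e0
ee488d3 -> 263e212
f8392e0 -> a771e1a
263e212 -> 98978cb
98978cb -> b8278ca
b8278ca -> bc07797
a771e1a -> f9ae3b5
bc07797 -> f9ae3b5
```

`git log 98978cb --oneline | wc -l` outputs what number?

4

Walking parent pointers from 98978cb: reachable set = {98978cb, b8278ca, bc07797, f9ae3b5}.
That is 4 commits.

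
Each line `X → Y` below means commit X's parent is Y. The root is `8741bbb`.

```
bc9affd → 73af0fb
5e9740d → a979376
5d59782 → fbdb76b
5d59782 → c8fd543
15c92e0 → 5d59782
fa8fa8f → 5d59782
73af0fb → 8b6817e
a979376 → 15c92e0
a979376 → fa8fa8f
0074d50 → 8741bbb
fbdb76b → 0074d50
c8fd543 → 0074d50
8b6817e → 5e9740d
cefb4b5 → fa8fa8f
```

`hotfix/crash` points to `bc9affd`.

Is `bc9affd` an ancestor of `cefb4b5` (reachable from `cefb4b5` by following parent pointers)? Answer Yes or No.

No

Ancestors of cefb4b5: {0074d50, 5d59782, 8741bbb, c8fd543, cefb4b5, fa8fa8f, fbdb76b}.
bc9affd is not in that set, so it is not an ancestor of cefb4b5.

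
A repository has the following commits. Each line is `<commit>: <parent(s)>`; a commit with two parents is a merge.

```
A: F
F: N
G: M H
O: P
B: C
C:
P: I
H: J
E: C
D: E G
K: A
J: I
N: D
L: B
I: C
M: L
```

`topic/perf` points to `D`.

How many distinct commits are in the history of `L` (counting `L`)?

Walking parent pointers from L: reachable set = {B, C, L}.
That is 3 commits.

3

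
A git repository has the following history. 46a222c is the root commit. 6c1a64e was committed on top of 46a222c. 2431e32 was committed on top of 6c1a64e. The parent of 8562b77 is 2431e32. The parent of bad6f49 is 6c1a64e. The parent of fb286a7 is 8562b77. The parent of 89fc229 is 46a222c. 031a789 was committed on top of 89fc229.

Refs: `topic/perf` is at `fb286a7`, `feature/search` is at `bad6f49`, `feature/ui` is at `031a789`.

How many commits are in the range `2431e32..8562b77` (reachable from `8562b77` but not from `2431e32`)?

Reachable from 8562b77: {2431e32, 46a222c, 6c1a64e, 8562b77}.
Reachable from 2431e32: {2431e32, 46a222c, 6c1a64e}.
In 8562b77's history but not 2431e32's: {8562b77} — 1 commit.

1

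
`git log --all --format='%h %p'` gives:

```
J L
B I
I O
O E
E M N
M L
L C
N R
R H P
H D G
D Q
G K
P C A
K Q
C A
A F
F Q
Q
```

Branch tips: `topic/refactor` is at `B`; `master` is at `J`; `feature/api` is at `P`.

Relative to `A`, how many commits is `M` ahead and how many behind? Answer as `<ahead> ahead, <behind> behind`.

3 ahead, 0 behind

Reachable from M: {A, C, F, L, M, Q}.
Reachable from A: {A, F, Q}.
Only in M's history (ahead): {C, L, M} — 3.
Only in A's history (behind): {} — 0.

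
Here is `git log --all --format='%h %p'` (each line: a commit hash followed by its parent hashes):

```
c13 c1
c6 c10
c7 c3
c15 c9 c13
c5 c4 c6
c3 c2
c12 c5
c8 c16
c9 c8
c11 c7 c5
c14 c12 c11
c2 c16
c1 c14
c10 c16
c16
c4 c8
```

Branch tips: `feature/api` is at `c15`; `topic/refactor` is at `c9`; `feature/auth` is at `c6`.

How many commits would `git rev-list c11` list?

Walking parent pointers from c11: reachable set = {c10, c11, c16, c2, c3, c4, c5, c6, c7, c8}.
That is 10 commits.

10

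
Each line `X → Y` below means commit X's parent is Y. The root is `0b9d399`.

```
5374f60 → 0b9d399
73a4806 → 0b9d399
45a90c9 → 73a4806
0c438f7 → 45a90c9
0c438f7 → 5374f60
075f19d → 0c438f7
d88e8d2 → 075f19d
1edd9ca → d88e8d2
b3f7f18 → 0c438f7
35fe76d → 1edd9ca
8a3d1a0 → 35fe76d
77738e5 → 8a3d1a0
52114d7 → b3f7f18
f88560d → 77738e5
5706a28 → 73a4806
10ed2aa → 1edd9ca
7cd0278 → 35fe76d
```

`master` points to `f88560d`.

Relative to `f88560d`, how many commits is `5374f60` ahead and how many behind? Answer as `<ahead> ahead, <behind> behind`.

0 ahead, 10 behind

Reachable from 5374f60: {0b9d399, 5374f60}.
Reachable from f88560d: {075f19d, 0b9d399, 0c438f7, 1edd9ca, 35fe76d, 45a90c9, 5374f60, 73a4806, 77738e5, 8a3d1a0, d88e8d2, f88560d}.
Only in 5374f60's history (ahead): {} — 0.
Only in f88560d's history (behind): {075f19d, 0c438f7, 1edd9ca, 35fe76d, 45a90c9, 73a4806, 77738e5, 8a3d1a0, d88e8d2, f88560d} — 10.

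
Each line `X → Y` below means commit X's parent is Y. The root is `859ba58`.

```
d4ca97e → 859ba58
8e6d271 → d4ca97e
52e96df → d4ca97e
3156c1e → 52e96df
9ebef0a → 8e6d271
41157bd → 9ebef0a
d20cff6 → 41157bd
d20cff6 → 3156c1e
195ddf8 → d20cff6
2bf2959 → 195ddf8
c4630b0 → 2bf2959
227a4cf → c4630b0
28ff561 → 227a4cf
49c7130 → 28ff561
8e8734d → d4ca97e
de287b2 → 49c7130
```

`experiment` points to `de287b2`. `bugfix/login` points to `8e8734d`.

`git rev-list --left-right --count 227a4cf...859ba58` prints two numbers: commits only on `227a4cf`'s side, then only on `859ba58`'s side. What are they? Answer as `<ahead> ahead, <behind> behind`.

11 ahead, 0 behind

Reachable from 227a4cf: {195ddf8, 227a4cf, 2bf2959, 3156c1e, 41157bd, 52e96df, 859ba58, 8e6d271, 9ebef0a, c4630b0, d20cff6, d4ca97e}.
Reachable from 859ba58: {859ba58}.
Only in 227a4cf's history (ahead): {195ddf8, 227a4cf, 2bf2959, 3156c1e, 41157bd, 52e96df, 8e6d271, 9ebef0a, c4630b0, d20cff6, d4ca97e} — 11.
Only in 859ba58's history (behind): {} — 0.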